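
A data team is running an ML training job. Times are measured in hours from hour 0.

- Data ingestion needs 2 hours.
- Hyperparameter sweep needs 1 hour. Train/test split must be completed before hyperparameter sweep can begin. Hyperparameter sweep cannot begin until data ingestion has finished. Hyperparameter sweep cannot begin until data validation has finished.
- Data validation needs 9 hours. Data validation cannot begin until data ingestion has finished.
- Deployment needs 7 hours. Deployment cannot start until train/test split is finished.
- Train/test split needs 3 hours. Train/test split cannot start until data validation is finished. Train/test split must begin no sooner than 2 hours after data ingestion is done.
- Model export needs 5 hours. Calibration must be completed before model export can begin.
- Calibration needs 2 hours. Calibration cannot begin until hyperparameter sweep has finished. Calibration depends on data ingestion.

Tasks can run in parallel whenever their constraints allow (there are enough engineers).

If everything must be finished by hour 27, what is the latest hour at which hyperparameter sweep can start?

To finish by hour 27, model export (duration 5) must start no later than hour 22.
Calibration feeds into model export (must start by hour 22); so calibration must finish by hour 22 and therefore start by hour 20.
Hyperparameter sweep must finish before calibration (must start by hour 20). With a 1-hour duration, hyperparameter sweep must start by 20 − 1 = hour 19.

19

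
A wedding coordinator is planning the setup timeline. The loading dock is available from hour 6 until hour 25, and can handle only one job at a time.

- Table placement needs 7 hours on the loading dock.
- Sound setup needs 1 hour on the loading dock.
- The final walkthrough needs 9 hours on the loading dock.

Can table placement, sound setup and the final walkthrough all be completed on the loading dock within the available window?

Yes

The loading dock window is 25 − 6 = 19 hours.
Running back to back, the jobs need 7 + 1 + 9 = 17 hours on the loading dock.
Since 17 ≤ 19, they fit within the window.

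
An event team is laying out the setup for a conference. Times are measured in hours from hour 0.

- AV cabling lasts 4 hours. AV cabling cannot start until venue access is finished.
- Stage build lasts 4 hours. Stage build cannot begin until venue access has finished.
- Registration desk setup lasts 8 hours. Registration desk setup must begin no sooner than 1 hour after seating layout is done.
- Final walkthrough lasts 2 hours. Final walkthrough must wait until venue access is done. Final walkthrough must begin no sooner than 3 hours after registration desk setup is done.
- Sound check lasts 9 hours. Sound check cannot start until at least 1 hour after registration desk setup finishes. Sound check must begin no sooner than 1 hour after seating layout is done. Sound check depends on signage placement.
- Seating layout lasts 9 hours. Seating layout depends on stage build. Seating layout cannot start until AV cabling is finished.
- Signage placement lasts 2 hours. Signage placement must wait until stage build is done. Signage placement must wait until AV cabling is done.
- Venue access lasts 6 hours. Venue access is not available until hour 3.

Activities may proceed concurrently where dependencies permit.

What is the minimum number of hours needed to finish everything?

41

After its own release at hour 3, venue access can start at hour 3 and finishes at hour 9.
AV cabling waits on venue access (finishes hour 9), so it starts at hour 9 and finishes at 9 + 4 = hour 13.
Stage build waits on venue access (finishes hour 9), so it starts at hour 9 and finishes at 9 + 4 = hour 13.
Signage placement has to wait for stage build (finishes hour 13); AV cabling (finishes hour 13). The latest of these is hour 13, so signage placement runs hour 13 to 13 + 2 = hour 15.
Seating layout has to wait for stage build (finishes hour 13); AV cabling (finishes hour 13). The latest of these is hour 13, so seating layout runs hour 13 to 13 + 9 = hour 22.
Registration desk setup cannot begin until seating layout (finishes hour 22, plus 1-hour gap → hour 23). It runs from hour 23 to 23 + 8 = hour 31.
Final walkthrough needs all of venue access (finishes hour 9); registration desk setup (finishes hour 31, plus 3-hour gap → hour 34). That puts its earliest start at hour 34; it finishes at 34 + 2 = hour 36.
Sound check has to wait for registration desk setup (finishes hour 31, plus 1-hour gap → hour 32); seating layout (finishes hour 22, plus 1-hour gap → hour 23); signage placement (finishes hour 15). The latest of these is hour 32, so sound check runs hour 32 to 32 + 9 = hour 41.
All tasks are finished once the last one completes. Finish times: Venue access at 9, Stage build at 13, AV cabling at 13, Seating layout at 22, Registration desk setup at 31, Signage placement at 15, Sound check at 41, Final walkthrough at 36. The latest is hour 41.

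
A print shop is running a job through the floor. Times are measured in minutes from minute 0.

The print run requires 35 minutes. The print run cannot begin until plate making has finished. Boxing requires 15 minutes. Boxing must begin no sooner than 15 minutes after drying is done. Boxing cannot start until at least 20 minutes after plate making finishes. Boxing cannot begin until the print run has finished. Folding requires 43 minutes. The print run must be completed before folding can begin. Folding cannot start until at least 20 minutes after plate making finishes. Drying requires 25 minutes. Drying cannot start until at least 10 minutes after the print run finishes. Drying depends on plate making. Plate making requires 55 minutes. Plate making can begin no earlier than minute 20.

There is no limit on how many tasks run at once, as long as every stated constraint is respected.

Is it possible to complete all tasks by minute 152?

No

Plate making waits on its own release at minute 20, so it starts at minute 20 and finishes at 20 + 55 = minute 75.
After plate making (finishes minute 75), the print run can start at minute 75 and finishes at minute 110.
For folding: the print run (finishes minute 110); plate making (finishes minute 75, plus 20-minute gap → minute 95). Taking the maximum gives a start of minute 110, and it finishes at 110 + 43 = minute 153.
Drying has to wait for the print run (finishes minute 110, plus 10-minute gap → minute 120); plate making (finishes minute 75). The latest of these is minute 120, so drying runs minute 120 to 120 + 25 = minute 145.
Boxing has to wait for drying (finishes minute 145, plus 15-minute gap → minute 160); plate making (finishes minute 75, plus 20-minute gap → minute 95); the print run (finishes minute 110). The latest of these is minute 160, so boxing runs minute 160 to 160 + 15 = minute 175.
The earliest everything can be done is minute 175, which is after the deadline of 152, so it is not possible.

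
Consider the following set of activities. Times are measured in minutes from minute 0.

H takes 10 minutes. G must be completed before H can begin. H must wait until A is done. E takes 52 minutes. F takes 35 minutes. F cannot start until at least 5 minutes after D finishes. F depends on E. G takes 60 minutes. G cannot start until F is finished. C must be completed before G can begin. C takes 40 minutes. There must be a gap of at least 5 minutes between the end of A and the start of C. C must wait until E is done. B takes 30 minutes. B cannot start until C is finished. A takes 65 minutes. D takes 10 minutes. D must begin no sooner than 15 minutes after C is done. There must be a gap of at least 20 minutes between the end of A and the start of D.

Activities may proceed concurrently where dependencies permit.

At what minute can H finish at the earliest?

245

Nothing blocks E, so it runs from minute 0 to minute 52.
A has no prerequisites, so it starts at minute 0 and finishes at minute 65.
For C: A (finishes minute 65, plus 5-minute gap → minute 70); E (finishes minute 52). Taking the maximum gives a start of minute 70, and it finishes at 70 + 40 = minute 110.
D has to wait for C (finishes minute 110, plus 15-minute gap → minute 125); A (finishes minute 65, plus 20-minute gap → minute 85). The latest of these is minute 125, so D runs minute 125 to 125 + 10 = minute 135.
For F: D (finishes minute 135, plus 5-minute gap → minute 140); E (finishes minute 52). Taking the maximum gives a start of minute 140, and it finishes at 140 + 35 = minute 175.
G needs all of F (finishes minute 175); C (finishes minute 110). That puts its earliest start at minute 175; it finishes at 175 + 60 = minute 235.
H needs all of G (finishes minute 235); A (finishes minute 65). That puts its earliest start at minute 235; it finishes at 235 + 10 = minute 245.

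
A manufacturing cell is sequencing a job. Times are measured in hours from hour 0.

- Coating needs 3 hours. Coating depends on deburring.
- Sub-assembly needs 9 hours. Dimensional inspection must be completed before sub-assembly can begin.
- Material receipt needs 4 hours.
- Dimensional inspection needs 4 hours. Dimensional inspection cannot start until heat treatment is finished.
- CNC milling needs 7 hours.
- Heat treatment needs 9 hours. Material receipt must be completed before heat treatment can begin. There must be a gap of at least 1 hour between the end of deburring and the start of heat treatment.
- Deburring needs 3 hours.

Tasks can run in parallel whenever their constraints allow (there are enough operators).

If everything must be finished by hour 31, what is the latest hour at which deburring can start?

Sub-assembly must finish by hour 31; it takes 9 hours, so it must start by 31 − 9 = hour 22.
Dimensional inspection feeds into sub-assembly (must start by hour 22); so dimensional inspection must finish by hour 22 and therefore start by hour 18.
Heat treatment must finish before dimensional inspection (must start by hour 18). With a 9-hour duration, heat treatment must start by 18 − 9 = hour 9.
Coating has no dependents, so it just needs to finish by hour 31. Starting by 31 − 3 = hour 28 achieves that.
For deburring: heat treatment (must start by hour 9, minus 1-hour gap → hour 8); coating (must start by hour 28). The most restrictive is hour 8; with a 3-hour duration, deburring must start by hour 5.

5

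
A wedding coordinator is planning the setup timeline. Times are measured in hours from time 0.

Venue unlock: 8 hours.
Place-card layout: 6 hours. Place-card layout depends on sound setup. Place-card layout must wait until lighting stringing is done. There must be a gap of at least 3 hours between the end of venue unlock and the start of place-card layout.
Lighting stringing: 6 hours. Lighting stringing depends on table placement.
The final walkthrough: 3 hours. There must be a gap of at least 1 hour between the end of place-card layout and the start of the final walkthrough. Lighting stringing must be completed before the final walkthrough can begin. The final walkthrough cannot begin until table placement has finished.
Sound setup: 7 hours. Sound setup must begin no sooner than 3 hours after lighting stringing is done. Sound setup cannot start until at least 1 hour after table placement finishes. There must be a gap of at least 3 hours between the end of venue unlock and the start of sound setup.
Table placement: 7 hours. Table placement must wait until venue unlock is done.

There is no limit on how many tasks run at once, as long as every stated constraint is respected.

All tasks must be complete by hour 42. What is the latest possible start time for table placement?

The final walkthrough must finish by hour 42; it takes 3 hours, so it must start by 42 − 3 = hour 39.
Place-card layout must finish before the final walkthrough (must start by hour 39, minus 1-hour gap → hour 38). With a 6-hour duration, place-card layout must start by 38 − 6 = hour 32.
Since place-card layout (must start by hour 32) depends on it, sound setup must finish by hour 32. Backing off its 7-hour duration gives a latest start of hour 25.
For lighting stringing: sound setup (must start by hour 25, minus 3-hour gap → hour 22); place-card layout (must start by hour 32); the final walkthrough (must start by hour 39). The most restrictive is hour 22; with a 6-hour duration, lighting stringing must start by hour 16.
Table placement has several dependents: lighting stringing (must start by hour 16); sound setup (must start by hour 25, minus 1-hour gap → hour 24); the final walkthrough (must start by hour 39). The earliest of those limits is hour 16, so table placement must start by 16 − 7 = hour 9.

9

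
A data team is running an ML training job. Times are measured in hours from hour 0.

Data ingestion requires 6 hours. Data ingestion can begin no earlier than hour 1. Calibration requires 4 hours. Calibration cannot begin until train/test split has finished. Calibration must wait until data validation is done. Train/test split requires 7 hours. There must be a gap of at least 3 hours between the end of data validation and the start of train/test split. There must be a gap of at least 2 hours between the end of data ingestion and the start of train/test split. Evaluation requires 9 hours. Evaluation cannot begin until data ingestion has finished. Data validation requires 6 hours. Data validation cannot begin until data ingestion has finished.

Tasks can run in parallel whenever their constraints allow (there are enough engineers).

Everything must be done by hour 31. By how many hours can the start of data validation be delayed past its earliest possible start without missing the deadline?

4

After its own release at hour 1, data ingestion can start at hour 1 and finishes at hour 7.
Data validation cannot begin until data ingestion (finishes hour 7). It runs from hour 7 to 7 + 6 = hour 13.

Working backward from the deadline:
Calibration has no dependents, so it just needs to finish by hour 31. Starting by 31 − 4 = hour 27 achieves that.
Since calibration (must start by hour 27) depends on it, train/test split must finish by hour 27. Backing off its 7-hour duration gives a latest start of hour 20.
For data validation: train/test split (must start by hour 20, minus 3-hour gap → hour 17); calibration (must start by hour 27). The most restrictive is hour 17; with a 6-hour duration, data validation must start by hour 11.
So data validation can start as early as hour 7 and as late as hour 11, giving 11 − 7 = 4 hours of slack.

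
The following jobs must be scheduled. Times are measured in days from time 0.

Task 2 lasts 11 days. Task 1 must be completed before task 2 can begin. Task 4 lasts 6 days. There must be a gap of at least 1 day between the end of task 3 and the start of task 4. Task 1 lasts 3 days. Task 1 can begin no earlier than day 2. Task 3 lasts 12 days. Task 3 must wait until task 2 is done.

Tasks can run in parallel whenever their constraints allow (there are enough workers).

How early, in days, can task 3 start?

16

Task 1 waits on its own release at day 2, so it starts at day 2 and finishes at 2 + 3 = day 5.
Task 2 cannot begin until task 1 (finishes day 5). It runs from day 5 to 5 + 11 = day 16.
Task 3 waits on task 2 (finishes day 16), so the earliest it can start is day 16.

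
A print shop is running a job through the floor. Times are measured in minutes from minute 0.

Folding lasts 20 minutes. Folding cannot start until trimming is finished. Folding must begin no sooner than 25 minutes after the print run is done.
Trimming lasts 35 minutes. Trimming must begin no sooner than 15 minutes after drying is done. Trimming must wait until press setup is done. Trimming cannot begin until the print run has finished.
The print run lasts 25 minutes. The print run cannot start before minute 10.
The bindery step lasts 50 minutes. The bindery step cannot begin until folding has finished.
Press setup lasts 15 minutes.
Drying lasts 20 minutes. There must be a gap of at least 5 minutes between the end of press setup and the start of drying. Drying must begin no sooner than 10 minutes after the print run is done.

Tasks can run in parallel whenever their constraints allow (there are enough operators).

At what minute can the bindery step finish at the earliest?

The print run waits on its own release at minute 10, so it starts at minute 10 and finishes at 10 + 25 = minute 35.
Nothing blocks press setup, so it runs from minute 0 to minute 15.
Drying needs all of press setup (finishes minute 15, plus 5-minute gap → minute 20); the print run (finishes minute 35, plus 10-minute gap → minute 45). That puts its earliest start at minute 45; it finishes at 45 + 20 = minute 65.
For trimming: drying (finishes minute 65, plus 15-minute gap → minute 80); press setup (finishes minute 15); the print run (finishes minute 35). Taking the maximum gives a start of minute 80, and it finishes at 80 + 35 = minute 115.
Folding has to wait for trimming (finishes minute 115); the print run (finishes minute 35, plus 25-minute gap → minute 60). The latest of these is minute 115, so folding runs minute 115 to 115 + 20 = minute 135.
The bindery step waits on folding (finishes minute 135), so it starts at minute 135 and finishes at 135 + 50 = minute 185.

185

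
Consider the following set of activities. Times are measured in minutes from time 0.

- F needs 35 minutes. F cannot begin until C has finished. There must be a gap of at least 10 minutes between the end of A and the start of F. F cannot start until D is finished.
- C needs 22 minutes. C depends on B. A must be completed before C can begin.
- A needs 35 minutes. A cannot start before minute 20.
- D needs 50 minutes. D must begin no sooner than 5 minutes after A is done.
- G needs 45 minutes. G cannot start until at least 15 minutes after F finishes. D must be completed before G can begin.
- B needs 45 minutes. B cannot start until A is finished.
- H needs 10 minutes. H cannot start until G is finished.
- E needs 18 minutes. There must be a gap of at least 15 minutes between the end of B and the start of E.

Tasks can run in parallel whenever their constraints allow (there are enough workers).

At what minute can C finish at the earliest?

122

After its own release at minute 20, A can start at minute 20 and finishes at minute 55.
B waits on A (finishes minute 55), so it starts at minute 55 and finishes at 55 + 45 = minute 100.
C needs all of B (finishes minute 100); A (finishes minute 55). That puts its earliest start at minute 100; it finishes at 100 + 22 = minute 122.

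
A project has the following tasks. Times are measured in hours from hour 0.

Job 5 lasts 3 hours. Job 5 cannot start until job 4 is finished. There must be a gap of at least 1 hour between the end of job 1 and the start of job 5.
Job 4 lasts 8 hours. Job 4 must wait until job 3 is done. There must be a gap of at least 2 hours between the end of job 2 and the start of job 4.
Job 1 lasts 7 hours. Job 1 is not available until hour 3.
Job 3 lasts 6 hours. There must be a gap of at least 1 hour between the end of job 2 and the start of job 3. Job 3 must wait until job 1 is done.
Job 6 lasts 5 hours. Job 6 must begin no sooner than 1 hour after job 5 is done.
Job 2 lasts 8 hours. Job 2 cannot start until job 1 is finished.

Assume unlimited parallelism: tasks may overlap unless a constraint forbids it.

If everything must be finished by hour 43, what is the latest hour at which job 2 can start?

11

Job 6 has no dependents, so it just needs to finish by hour 43. Starting by 43 − 5 = hour 38 achieves that.
Job 5 has to be done before job 6 (must start by hour 38, minus 1-hour gap → hour 37). That means finishing by hour 37, i.e. starting by 37 − 3 = hour 34.
Job 4 feeds into job 5 (must start by hour 34); so job 4 must finish by hour 34 and therefore start by hour 26.
Job 3 has to be done before job 4 (must start by hour 26). That means finishing by hour 26, i.e. starting by 26 − 6 = hour 20.
For job 2: job 3 (must start by hour 20, minus 1-hour gap → hour 19); job 4 (must start by hour 26, minus 2-hour gap → hour 24). The most restrictive is hour 19; with an 8-hour duration, job 2 must start by hour 11.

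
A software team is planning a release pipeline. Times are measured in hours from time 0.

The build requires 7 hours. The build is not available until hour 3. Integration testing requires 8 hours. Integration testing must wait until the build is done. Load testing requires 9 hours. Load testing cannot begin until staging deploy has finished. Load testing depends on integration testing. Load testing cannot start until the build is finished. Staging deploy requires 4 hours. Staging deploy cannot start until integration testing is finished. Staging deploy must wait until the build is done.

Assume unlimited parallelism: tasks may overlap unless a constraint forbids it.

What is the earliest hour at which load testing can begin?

The build cannot begin until its own release at hour 3. It runs from hour 3 to 3 + 7 = hour 10.
After the build (finishes hour 10), integration testing can start at hour 10 and finishes at hour 18.
Staging deploy cannot start until integration testing (finishes hour 18); the build (finishes hour 10). The controlling bound is hour 18, so staging deploy finishes at 18 + 4 = hour 22.
Load testing waits on staging deploy (finishes hour 22); integration testing (finishes hour 18); the build (finishes hour 10). The latest of these is hour 22, which is the earliest load testing can start.

22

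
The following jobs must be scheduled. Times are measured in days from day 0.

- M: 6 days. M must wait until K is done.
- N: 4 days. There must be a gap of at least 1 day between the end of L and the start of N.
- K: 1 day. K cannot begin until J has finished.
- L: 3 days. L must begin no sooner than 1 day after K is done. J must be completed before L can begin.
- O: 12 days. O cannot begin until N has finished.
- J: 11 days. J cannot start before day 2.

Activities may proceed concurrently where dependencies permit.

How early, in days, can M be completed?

J waits on its own release at day 2, so it starts at day 2 and finishes at 2 + 11 = day 13.
After J (finishes day 13), K can start at day 13 and finishes at day 14.
After K (finishes day 14), M can start at day 14 and finishes at day 20.

20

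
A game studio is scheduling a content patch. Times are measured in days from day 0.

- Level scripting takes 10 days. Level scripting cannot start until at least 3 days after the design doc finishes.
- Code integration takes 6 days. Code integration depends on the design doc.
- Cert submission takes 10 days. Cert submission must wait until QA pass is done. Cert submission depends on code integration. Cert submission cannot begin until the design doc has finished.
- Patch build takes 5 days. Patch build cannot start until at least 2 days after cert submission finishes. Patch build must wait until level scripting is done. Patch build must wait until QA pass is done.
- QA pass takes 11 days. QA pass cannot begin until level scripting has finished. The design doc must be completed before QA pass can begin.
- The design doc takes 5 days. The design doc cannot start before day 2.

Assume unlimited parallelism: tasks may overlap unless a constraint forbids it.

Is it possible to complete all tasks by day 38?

The design doc waits on its own release at day 2, so it starts at day 2 and finishes at 2 + 5 = day 7.
Code integration cannot begin until the design doc (finishes day 7). It runs from day 7 to 7 + 6 = day 13.
Level scripting waits on the design doc (finishes day 7, plus 3-day gap → day 10), so it starts at day 10 and finishes at 10 + 10 = day 20.
QA pass has to wait for level scripting (finishes day 20); the design doc (finishes day 7). The latest of these is day 20, so QA pass runs day 20 to 20 + 11 = day 31.
Cert submission has to wait for QA pass (finishes day 31); code integration (finishes day 13); the design doc (finishes day 7). The latest of these is day 31, so cert submission runs day 31 to 31 + 10 = day 41.
Patch build needs all of cert submission (finishes day 41, plus 2-day gap → day 43); level scripting (finishes day 20); QA pass (finishes day 31). That puts its earliest start at day 43; it finishes at 43 + 5 = day 48.
The earliest everything can be done is day 48, which is after the deadline of 38, so it is not possible.

No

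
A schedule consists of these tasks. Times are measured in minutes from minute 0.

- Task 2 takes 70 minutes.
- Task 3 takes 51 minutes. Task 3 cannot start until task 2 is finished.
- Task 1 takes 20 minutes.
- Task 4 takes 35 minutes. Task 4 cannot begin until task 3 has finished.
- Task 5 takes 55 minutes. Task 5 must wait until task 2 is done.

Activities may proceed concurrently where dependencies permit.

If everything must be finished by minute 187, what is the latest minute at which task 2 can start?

Nothing follows task 4; the deadline of minute 187 is its only limit. It must start by 187 − 35 = minute 152.
Task 3 has to be done before task 4 (must start by minute 152). That means finishing by minute 152, i.e. starting by 152 − 51 = minute 101.
To finish by minute 187, task 5 (duration 55) must start no later than minute 132.
Task 2 has several dependents: task 3 (must start by minute 101); task 5 (must start by minute 132). The earliest of those limits is minute 101, so task 2 must start by 101 − 70 = minute 31.

31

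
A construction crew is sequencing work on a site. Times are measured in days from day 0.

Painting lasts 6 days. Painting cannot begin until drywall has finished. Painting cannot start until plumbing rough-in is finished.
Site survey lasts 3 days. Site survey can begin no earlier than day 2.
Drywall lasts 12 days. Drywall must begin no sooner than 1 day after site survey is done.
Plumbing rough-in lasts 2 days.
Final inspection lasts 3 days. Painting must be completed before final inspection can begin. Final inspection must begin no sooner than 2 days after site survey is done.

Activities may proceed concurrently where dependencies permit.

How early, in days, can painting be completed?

Nothing blocks plumbing rough-in, so it runs from day 0 to day 2.
After its own release at day 2, site survey can start at day 2 and finishes at day 5.
Drywall waits on site survey (finishes day 5, plus 1-day gap → day 6), so it starts at day 6 and finishes at 6 + 12 = day 18.
For painting: drywall (finishes day 18); plumbing rough-in (finishes day 2). Taking the maximum gives a start of day 18, and it finishes at 18 + 6 = day 24.

24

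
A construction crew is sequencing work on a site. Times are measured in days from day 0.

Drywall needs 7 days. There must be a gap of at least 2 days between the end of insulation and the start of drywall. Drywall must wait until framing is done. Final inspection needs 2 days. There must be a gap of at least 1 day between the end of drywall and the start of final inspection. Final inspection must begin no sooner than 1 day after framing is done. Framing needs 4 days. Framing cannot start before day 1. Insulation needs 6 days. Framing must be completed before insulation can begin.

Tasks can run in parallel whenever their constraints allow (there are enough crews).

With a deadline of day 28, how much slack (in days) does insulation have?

5

After its own release at day 1, framing can start at day 1 and finishes at day 5.
Insulation waits on framing (finishes day 5), so it starts at day 5 and finishes at 5 + 6 = day 11.

Working backward from the deadline:
Final inspection must finish by day 28; it takes 2 days, so it must start by 28 − 2 = day 26.
Drywall has to be done before final inspection (must start by day 26, minus 1-day gap → day 25). That means finishing by day 25, i.e. starting by 25 − 7 = day 18.
Insulation has to be done before drywall (must start by day 18, minus 2-day gap → day 16). That means finishing by day 16, i.e. starting by 16 − 6 = day 10.
So insulation can start as early as day 5 and as late as day 10, giving 10 − 5 = 5 days of slack.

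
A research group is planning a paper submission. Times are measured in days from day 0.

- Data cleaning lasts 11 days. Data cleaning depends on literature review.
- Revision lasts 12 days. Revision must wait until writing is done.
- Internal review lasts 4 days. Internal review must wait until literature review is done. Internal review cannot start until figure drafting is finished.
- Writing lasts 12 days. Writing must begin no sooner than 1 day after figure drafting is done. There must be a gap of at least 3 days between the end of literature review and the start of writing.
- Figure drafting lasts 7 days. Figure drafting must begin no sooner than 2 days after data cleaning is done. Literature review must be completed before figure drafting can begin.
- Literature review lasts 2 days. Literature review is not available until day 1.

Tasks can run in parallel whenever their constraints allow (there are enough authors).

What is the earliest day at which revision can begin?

Literature review waits on its own release at day 1, so it starts at day 1 and finishes at 1 + 2 = day 3.
Data cleaning waits on literature review (finishes day 3), so it starts at day 3 and finishes at 3 + 11 = day 14.
Figure drafting has to wait for data cleaning (finishes day 14, plus 2-day gap → day 16); literature review (finishes day 3). The latest of these is day 16, so figure drafting runs day 16 to 16 + 7 = day 23.
Writing needs all of figure drafting (finishes day 23, plus 1-day gap → day 24); literature review (finishes day 3, plus 3-day gap → day 6). That puts its earliest start at day 24; it finishes at 24 + 12 = day 36.
Revision waits on writing (finishes day 36), so the earliest it can start is day 36.

36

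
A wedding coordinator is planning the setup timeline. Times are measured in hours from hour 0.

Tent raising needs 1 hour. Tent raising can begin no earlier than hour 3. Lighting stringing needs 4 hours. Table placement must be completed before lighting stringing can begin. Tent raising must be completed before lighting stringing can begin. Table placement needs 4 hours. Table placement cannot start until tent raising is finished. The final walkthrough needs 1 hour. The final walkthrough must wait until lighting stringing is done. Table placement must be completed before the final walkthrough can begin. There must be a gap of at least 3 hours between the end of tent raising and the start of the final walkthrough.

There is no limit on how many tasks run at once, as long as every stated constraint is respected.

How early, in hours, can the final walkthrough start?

12

Tent raising waits on its own release at hour 3, so it starts at hour 3 and finishes at 3 + 1 = hour 4.
After tent raising (finishes hour 4), table placement can start at hour 4 and finishes at hour 8.
Lighting stringing cannot start until table placement (finishes hour 8); tent raising (finishes hour 4). The controlling bound is hour 8, so lighting stringing finishes at 8 + 4 = hour 12.
The final walkthrough waits on lighting stringing (finishes hour 12); table placement (finishes hour 8); tent raising (finishes hour 4, plus 3-hour gap → hour 7). The latest of these is hour 12, which is the earliest the final walkthrough can start.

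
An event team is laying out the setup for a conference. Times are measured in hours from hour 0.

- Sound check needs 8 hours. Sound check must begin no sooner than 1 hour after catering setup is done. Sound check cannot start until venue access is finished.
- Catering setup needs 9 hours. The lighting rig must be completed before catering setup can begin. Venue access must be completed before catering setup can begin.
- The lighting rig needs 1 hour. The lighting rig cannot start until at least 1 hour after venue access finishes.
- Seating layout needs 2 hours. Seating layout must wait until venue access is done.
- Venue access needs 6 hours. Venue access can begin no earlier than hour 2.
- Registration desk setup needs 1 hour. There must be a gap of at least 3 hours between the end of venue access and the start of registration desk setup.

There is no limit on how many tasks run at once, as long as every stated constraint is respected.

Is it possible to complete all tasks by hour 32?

Yes

Venue access cannot begin until its own release at hour 2. It runs from hour 2 to 2 + 6 = hour 8.
Registration desk setup waits on venue access (finishes hour 8, plus 3-hour gap → hour 11), so it starts at hour 11 and finishes at 11 + 1 = hour 12.
Seating layout cannot begin until venue access (finishes hour 8). It runs from hour 8 to 8 + 2 = hour 10.
After venue access (finishes hour 8, plus 1-hour gap → hour 9), the lighting rig can start at hour 9 and finishes at hour 10.
For catering setup: the lighting rig (finishes hour 10); venue access (finishes hour 8). Taking the maximum gives a start of hour 10, and it finishes at 10 + 9 = hour 19.
Sound check cannot start until catering setup (finishes hour 19, plus 1-hour gap → hour 20); venue access (finishes hour 8). The controlling bound is hour 20, so sound check finishes at 20 + 8 = hour 28.
Every task is finished by hour 28, which is no later than the deadline of 32, so the schedule is feasible.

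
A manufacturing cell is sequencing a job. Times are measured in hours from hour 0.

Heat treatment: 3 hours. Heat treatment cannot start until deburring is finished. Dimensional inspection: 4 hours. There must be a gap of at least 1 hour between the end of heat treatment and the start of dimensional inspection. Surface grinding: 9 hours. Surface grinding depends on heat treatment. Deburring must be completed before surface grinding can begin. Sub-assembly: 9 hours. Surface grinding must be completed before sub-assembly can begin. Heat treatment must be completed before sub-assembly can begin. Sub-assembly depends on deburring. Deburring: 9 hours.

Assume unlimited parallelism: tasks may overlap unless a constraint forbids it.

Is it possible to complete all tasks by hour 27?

No

Deburring has no prerequisites, so it starts at hour 0 and finishes at hour 9.
Heat treatment cannot begin until deburring (finishes hour 9). It runs from hour 9 to 9 + 3 = hour 12.
After heat treatment (finishes hour 12, plus 1-hour gap → hour 13), dimensional inspection can start at hour 13 and finishes at hour 17.
For surface grinding: heat treatment (finishes hour 12); deburring (finishes hour 9). Taking the maximum gives a start of hour 12, and it finishes at 12 + 9 = hour 21.
Sub-assembly cannot start until surface grinding (finishes hour 21); heat treatment (finishes hour 12); deburring (finishes hour 9). The controlling bound is hour 21, so sub-assembly finishes at 21 + 9 = hour 30.
The earliest everything can be done is hour 30, which is after the deadline of 27, so it is not possible.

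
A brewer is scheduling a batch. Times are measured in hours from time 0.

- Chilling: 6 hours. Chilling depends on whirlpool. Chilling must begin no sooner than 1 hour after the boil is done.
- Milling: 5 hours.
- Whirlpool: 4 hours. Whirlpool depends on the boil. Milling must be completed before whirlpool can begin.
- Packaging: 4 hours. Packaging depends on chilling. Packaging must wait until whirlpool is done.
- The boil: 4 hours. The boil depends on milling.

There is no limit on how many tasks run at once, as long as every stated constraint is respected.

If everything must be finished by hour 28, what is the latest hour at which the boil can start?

10

Packaging must finish by hour 28; it takes 4 hours, so it must start by 28 − 4 = hour 24.
Chilling must finish before packaging (must start by hour 24). With a 6-hour duration, chilling must start by 24 − 6 = hour 18.
Whirlpool must finish in time for chilling (must start by hour 18); packaging (must start by hour 24). The tightest is hour 18, so whirlpool must start by 18 − 4 = hour 14.
The boil must finish in time for whirlpool (must start by hour 14); chilling (must start by hour 18, minus 1-hour gap → hour 17). The tightest is hour 14, so the boil must start by 14 − 4 = hour 10.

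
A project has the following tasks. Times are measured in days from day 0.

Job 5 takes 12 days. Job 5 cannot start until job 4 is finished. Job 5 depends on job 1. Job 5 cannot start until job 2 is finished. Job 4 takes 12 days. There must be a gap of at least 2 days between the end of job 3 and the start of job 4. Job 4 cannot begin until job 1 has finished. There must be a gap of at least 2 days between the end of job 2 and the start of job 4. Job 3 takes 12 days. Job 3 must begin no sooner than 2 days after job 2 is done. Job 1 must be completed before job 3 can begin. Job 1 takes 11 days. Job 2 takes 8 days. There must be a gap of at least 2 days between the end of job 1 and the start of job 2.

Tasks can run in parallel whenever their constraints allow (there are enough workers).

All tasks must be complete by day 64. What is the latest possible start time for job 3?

26

Nothing follows job 5; the deadline of day 64 is its only limit. It must start by 64 − 12 = day 52.
Job 4 must finish before job 5 (must start by day 52). With a 12-day duration, job 4 must start by 52 − 12 = day 40.
Job 3 must finish before job 4 (must start by day 40, minus 2-day gap → day 38). With a 12-day duration, job 3 must start by 38 − 12 = day 26.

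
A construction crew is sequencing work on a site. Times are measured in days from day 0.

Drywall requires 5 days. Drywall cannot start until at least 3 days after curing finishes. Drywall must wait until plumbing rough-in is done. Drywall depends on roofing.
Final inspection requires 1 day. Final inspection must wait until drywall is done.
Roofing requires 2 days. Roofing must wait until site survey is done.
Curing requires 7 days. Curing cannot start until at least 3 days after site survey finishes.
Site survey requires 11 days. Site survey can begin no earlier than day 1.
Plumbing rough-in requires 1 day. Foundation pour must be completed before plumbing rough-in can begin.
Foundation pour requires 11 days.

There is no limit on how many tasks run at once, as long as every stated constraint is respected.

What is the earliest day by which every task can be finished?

Foundation pour can start immediately at day 0; it finishes at day 11.
Plumbing rough-in waits on foundation pour (finishes day 11), so it starts at day 11 and finishes at 11 + 1 = day 12.
Site survey waits on its own release at day 1, so it starts at day 1 and finishes at 1 + 11 = day 12.
After site survey (finishes day 12), roofing can start at day 12 and finishes at day 14.
Curing waits on site survey (finishes day 12, plus 3-day gap → day 15), so it starts at day 15 and finishes at 15 + 7 = day 22.
Drywall cannot start until curing (finishes day 22, plus 3-day gap → day 25); plumbing rough-in (finishes day 12); roofing (finishes day 14). The controlling bound is day 25, so drywall finishes at 25 + 5 = day 30.
Final inspection cannot begin until drywall (finishes day 30). It runs from day 30 to 30 + 1 = day 31.
All tasks are finished once the last one completes. Finish times: Site survey at 12, Foundation pour at 11, Curing at 22, Roofing at 14, Plumbing rough-in at 12, Drywall at 30, Final inspection at 31. The latest is day 31.

31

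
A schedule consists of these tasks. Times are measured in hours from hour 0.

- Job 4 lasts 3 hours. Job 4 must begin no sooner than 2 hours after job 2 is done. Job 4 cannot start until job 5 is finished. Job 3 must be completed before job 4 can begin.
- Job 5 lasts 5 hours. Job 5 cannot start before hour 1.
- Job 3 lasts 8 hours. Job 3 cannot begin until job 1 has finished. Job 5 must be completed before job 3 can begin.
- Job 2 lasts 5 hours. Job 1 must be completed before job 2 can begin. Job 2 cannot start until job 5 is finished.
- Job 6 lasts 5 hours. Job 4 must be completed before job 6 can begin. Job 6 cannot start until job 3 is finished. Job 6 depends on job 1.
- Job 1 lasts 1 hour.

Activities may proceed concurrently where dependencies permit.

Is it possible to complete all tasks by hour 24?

Job 5 waits on its own release at hour 1, so it starts at hour 1 and finishes at 1 + 5 = hour 6.
Nothing blocks job 1, so it runs from hour 0 to hour 1.
Job 3 needs all of job 1 (finishes hour 1); job 5 (finishes hour 6). That puts its earliest start at hour 6; it finishes at 6 + 8 = hour 14.
Job 2 cannot start until job 1 (finishes hour 1); job 5 (finishes hour 6). The controlling bound is hour 6, so job 2 finishes at 6 + 5 = hour 11.
Job 4 needs all of job 2 (finishes hour 11, plus 2-hour gap → hour 13); job 5 (finishes hour 6); job 3 (finishes hour 14). That puts its earliest start at hour 14; it finishes at 14 + 3 = hour 17.
Job 6 cannot start until job 4 (finishes hour 17); job 3 (finishes hour 14); job 1 (finishes hour 1). The controlling bound is hour 17, so job 6 finishes at 17 + 5 = hour 22.
Every task is finished by hour 22, which is no later than the deadline of 24, so the schedule is feasible.

Yes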